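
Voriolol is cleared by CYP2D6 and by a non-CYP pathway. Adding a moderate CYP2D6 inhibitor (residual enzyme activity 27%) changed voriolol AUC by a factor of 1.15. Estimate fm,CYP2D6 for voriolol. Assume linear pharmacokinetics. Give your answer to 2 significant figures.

0.18

CL'/CL = 1 / 1.15 = 0.8696
0.27·fm + (1 − fm) = 0.8696
fm = (0.8696 − 1) / (0.27 − 1) = 0.18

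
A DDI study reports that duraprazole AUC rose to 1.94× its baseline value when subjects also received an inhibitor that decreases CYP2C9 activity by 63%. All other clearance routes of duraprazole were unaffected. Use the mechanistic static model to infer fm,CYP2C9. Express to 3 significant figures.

0.769

Write x for the fraction cleared via CYP2C9. The observed AUC change means clearance fell to 1/1.94 = 0.5155 of baseline.
Setting x·0.37 + (1 − x) = 0.5155 and solving: x = (0.5155 − 1)/(0.37 − 1) = 0.769.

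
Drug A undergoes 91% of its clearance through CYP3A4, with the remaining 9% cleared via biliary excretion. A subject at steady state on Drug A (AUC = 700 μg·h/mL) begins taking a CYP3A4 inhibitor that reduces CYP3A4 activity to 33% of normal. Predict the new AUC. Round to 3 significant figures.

1.79 × 10³ μg·h/mL

The CYP3A4 pathway (91% of clearance) falls to 0.33× activity: 0.91 × 0.33 = 0.3003.
Non-CYP routes (9%) are unchanged.
Relative clearance = 0.3003 + 0.09 = 0.3903.
New AUC = baseline ÷ relative clearance = 700 / 0.3903 = 1.79 × 10³ μg·h/mL.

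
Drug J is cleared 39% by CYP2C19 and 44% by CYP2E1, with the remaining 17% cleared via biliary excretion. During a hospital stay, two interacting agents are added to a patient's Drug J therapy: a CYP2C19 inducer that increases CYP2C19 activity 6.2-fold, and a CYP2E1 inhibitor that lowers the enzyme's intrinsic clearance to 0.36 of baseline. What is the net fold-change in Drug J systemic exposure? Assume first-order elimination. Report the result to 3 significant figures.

0.364

The CYP2C19 pathway (39% of clearance) increases to 6.2× activity: 0.39 × 6.2 = 2.418.
The CYP2E1 pathway (44% of clearance) falls to 0.36× activity: 0.44 × 0.36 = 0.1584.
Non-CYP routes (17%) are unchanged.
New clearance relative to baseline: 2.418 + 0.1584 + 0.17 = 2.7464.
Net systemic exposure ratio = 1 / 2.7464 = 0.364.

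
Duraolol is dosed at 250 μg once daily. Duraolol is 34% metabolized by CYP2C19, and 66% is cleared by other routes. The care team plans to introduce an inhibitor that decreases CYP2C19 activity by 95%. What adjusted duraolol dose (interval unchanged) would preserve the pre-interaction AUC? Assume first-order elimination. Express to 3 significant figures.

169 μg

CYP2C19: 0.34 × 0.05 = 0.017
Other: 0.66 (unchanged)
CL_new/CL_old = 0.017 + 0.66 = 0.677.
Css,avg = (dose rate)/CL, so holding Css fixed requires dose ∝ CL: 250 × 0.677 = 169 μg.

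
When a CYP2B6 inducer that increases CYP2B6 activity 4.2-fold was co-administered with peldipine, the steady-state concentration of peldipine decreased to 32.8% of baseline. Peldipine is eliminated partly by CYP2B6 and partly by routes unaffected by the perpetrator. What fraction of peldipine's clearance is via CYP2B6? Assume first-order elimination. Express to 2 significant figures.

0.64

Let fm be the CYP2B6 fraction. New clearance relative to baseline = fm × 4.2 + (1 − fm).
Steady-state concentration ratio = 1 / (new CL fraction), so new CL fraction = 1 / 0.328 = 3.049.
fm × 4.2 + 1 − fm = 3.049  ⇒  fm × (4.2 − 1) = 2.049  ⇒  fm = 0.64.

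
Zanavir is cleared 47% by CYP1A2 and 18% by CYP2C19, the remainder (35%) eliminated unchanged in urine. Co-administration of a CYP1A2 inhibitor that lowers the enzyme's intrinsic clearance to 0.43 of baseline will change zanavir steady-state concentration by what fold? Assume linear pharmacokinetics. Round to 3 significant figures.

1.37

The CYP1A2 pathway (47% of clearance) falls to 0.43× activity: 0.47 × 0.43 = 0.2021.
CYP2C19 (18%) and the residual 35% are unaffected.
CL_new/CL_old = 0.2021 + 0.18 + 0.35 = 0.7321.
Steady-state concentration ratio = CL_old/CL_new = 1 / 0.7321 = 1.37.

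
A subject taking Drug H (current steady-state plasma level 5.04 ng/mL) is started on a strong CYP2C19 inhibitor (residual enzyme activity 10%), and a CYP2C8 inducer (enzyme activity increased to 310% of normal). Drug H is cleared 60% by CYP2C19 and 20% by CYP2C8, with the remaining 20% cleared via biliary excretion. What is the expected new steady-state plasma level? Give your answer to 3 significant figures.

The CYP2C19 pathway (60% of clearance) falls to 0.1× activity: 0.6 × 0.1 = 0.06.
The CYP2C8 pathway (20% of clearance) rises to 3.1× activity: 0.2 × 3.1 = 0.62.
The remaining 20% of clearance is unaffected.
Relative clearance = 0.06 + 0.62 + 0.2 = 0.88.
Dividing the baseline by the relative clearance: 5.04 / 0.88 = 5.73 ng/mL.

5.73 ng/mL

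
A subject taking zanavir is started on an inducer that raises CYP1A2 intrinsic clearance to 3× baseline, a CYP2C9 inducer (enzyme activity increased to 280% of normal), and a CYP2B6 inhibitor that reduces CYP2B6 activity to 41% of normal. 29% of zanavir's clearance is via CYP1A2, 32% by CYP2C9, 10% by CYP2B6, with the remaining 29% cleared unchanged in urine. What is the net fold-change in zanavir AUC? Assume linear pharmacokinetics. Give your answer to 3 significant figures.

0.477

CYP1A2: 0.29 × 3 = 0.87
CYP2C9: 0.32 × 2.8 = 0.896
CYP2B6: 0.1 × 0.41 = 0.041
Other: 0.29 (unchanged)
New clearance relative to baseline: 0.87 + 0.896 + 0.041 + 0.29 = 2.097.
AUC ∝ 1/CL: fold-change = 1 / 2.097 = 0.477.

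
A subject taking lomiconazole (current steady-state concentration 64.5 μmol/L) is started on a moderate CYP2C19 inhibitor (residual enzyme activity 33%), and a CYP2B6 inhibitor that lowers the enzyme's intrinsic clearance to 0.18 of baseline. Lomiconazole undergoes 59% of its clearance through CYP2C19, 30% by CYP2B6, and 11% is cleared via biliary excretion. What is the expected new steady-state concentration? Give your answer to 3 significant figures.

The CYP2C19 pathway (59% of clearance) falls to 0.33× activity: 0.59 × 0.33 = 0.1947.
The CYP2B6 pathway (30% of clearance) falls to 0.18× activity: 0.3 × 0.18 = 0.054.
Non-CYP routes (11%) are unchanged.
New clearance relative to baseline: 0.1947 + 0.054 + 0.11 = 0.3587.
New steady-state concentration = 64.5 / 0.3587 = 180 μmol/L (concentration scales inversely with clearance).

180 μmol/L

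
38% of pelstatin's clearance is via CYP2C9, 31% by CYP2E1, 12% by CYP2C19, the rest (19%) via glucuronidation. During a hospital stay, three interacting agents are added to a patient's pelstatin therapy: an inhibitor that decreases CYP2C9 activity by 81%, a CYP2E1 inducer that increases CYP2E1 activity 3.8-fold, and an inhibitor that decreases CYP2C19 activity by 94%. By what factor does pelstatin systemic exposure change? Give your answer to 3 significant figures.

0.691

The CYP2C9 pathway (38% of clearance) is reduced to 0.19× activity: 0.38 × 0.19 = 0.0722.
The CYP2E1 pathway (31% of clearance) increases to 3.8× activity: 0.31 × 3.8 = 1.178.
The CYP2C19 pathway (12% of clearance) drops to 0.06× activity: 0.12 × 0.06 = 0.0072.
Non-CYP routes (19%) are unchanged.
New clearance relative to baseline: 0.0722 + 1.178 + 0.0072 + 0.19 = 1.4474.
Because systemic exposure varies inversely with clearance, the combined effect is 1 / 1.4474 = 0.691.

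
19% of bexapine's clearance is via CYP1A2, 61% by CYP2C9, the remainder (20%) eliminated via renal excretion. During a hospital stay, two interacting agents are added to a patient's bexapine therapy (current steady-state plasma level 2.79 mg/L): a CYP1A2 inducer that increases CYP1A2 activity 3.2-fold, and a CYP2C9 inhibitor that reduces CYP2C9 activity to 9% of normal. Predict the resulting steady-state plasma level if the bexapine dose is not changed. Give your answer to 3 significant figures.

The CYP1A2 pathway (19% of clearance) rises to 3.2× activity: 0.19 × 3.2 = 0.608.
The CYP2C9 pathway (61% of clearance) drops to 0.09× activity: 0.61 × 0.09 = 0.0549.
The remaining 20% of clearance is unaffected.
Relative clearance = 0.608 + 0.0549 + 0.2 = 0.8629.
Dividing the baseline by the relative clearance: 2.79 / 0.8629 = 3.23 mg/L.

3.23 mg/L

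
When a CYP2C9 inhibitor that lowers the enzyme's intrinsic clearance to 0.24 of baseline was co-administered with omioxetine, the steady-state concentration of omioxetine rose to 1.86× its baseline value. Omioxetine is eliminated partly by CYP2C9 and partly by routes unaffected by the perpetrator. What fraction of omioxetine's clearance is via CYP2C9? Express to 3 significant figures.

0.608

Call the CYP2C9 fraction fm. After the interaction, CL_new/CL_old = fm × 0.24 + (1 − fm).
Steady-state concentration ratio = 1 / (new CL fraction), so new CL fraction = 1 / 1.86 = 0.5376.
fm × 0.24 + 1 − fm = 0.5376  ⇒  fm × (0.24 − 1) = −0.4624  ⇒  fm = 0.608.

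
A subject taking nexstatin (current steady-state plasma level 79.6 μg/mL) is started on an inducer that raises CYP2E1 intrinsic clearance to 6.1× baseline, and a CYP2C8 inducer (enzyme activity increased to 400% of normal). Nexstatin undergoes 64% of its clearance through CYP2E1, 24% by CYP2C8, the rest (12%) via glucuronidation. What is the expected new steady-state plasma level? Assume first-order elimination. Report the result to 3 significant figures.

16.0 μg/mL

The CYP2E1 pathway (64% of clearance) is boosted to 6.1× activity: 0.64 × 6.1 = 3.904.
The CYP2C8 pathway (24% of clearance) increases to 4× activity: 0.24 × 4 = 0.96.
The remaining 12% of clearance is unaffected.
New clearance relative to baseline: 3.904 + 0.96 + 0.12 = 4.984.
Steady-state plasma level ∝ 1/CL: new value = 79.6 / 4.984 = 16.0 μg/mL.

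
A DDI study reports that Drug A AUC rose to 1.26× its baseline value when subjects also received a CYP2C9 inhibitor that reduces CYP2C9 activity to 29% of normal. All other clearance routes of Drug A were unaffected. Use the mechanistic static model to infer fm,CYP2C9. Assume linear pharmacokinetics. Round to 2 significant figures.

CL'/CL = 1 / 1.26 = 0.7937
0.29·fm + (1 − fm) = 0.7937
fm = (0.7937 − 1) / (0.29 − 1) = 0.29

0.29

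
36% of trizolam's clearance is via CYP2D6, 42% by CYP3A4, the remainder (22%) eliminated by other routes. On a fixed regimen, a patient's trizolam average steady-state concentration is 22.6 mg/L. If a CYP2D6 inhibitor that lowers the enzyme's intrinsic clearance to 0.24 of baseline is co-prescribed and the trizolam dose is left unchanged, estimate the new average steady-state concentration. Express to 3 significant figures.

The CYP2D6 pathway (36% of clearance) is reduced to 0.24× activity: 0.36 × 0.24 = 0.0864.
CYP3A4 (42%) and the residual 22% are unaffected.
Relative clearance = 0.0864 + 0.42 + 0.22 = 0.7264.
With dosing unchanged, average steady-state concentration scales as 1/CL: 22.6 / 0.7264 = 31.1 mg/L.

31.1 mg/L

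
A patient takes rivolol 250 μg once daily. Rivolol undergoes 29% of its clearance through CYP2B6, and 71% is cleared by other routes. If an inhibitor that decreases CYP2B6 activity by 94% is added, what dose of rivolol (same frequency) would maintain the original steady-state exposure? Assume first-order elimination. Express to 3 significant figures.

CYP2B6: 0.29 × 0.06 = 0.0174
Other: 0.71 (unchanged)
CL_new/CL_old = 0.0174 + 0.71 = 0.7274.
Exposure is unchanged when dose changes in proportion to clearance. New dose = 250 μg × 0.7274 = 182 μg.

182 μg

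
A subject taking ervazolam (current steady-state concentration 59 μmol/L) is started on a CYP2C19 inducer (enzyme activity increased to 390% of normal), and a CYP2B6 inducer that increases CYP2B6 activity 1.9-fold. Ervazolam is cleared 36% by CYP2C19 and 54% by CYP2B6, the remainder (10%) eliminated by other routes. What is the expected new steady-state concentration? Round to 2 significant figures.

The CYP2C19 pathway (36% of clearance) is boosted to 3.9× activity: 0.36 × 3.9 = 1.404.
The CYP2B6 pathway (54% of clearance) is boosted to 1.9× activity: 0.54 × 1.9 = 1.026.
Non-CYP routes (10%) are unchanged.
New clearance relative to baseline: 1.404 + 1.026 + 0.1 = 2.53.
Dividing the baseline by the relative clearance: 59 / 2.53 = 23 μmol/L.

23 μmol/L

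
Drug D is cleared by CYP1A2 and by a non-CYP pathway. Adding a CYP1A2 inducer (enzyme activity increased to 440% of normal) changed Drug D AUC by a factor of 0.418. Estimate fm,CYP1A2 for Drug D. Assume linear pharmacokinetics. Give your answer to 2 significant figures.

Let fm be the CYP1A2 fraction. New clearance relative to baseline = fm × 4.4 + (1 − fm).
AUC ratio = 1 / (new CL fraction), so new CL fraction = 1 / 0.418 = 2.392.
fm × 4.4 + 1 − fm = 2.392  ⇒  fm × (4.4 − 1) = 1.392  ⇒  fm = 0.41.

0.41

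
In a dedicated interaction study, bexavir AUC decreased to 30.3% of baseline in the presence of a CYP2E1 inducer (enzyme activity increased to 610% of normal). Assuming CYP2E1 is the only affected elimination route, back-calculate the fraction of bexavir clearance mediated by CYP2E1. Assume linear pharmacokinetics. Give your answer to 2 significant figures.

Let x = fm,CYP2E1. Because AUC ∝ 1/CL, relative clearance rose to 1/0.303 = 3.3.
Only the CYP2E1 route changed, so 3.3 = x·6.1 + (1 − x), giving x = 0.45.

0.45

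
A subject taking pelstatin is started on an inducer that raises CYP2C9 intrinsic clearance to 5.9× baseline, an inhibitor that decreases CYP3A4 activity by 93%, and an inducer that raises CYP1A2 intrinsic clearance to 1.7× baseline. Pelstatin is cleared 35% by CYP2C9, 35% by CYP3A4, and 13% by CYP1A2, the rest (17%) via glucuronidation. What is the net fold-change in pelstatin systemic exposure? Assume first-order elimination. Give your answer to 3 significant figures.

CYP2C9: 0.35 × 5.9 = 2.065
CYP3A4: 0.35 × 0.07 = 0.0245
CYP1A2: 0.13 × 1.7 = 0.221
Other: 0.17 (unchanged)
Relative clearance = 2.065 + 0.0245 + 0.221 + 0.17 = 2.4805.
Because systemic exposure varies inversely with clearance, the combined effect is 1 / 2.4805 = 0.403.

0.403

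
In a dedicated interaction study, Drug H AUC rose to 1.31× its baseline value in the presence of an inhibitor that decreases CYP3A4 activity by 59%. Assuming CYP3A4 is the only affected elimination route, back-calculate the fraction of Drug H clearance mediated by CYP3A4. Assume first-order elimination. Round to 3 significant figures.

CL'/CL = 1 / 1.31 = 0.7634
0.41·fm + (1 − fm) = 0.7634
fm = (0.7634 − 1) / (0.41 − 1) = 0.401

0.401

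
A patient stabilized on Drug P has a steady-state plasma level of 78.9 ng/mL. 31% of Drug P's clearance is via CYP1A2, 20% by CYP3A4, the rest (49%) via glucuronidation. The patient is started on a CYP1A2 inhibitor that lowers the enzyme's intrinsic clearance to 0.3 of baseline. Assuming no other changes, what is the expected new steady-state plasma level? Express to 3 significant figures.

101 ng/mL

The CYP1A2 pathway (31% of clearance) drops to 0.3× activity: 0.31 × 0.3 = 0.093.
CYP3A4 (20%) and the residual 49% are unaffected.
CL_new/CL_old = 0.093 + 0.2 + 0.49 = 0.783.
New steady-state plasma level = baseline ÷ relative clearance = 78.9 / 0.783 = 101 ng/mL.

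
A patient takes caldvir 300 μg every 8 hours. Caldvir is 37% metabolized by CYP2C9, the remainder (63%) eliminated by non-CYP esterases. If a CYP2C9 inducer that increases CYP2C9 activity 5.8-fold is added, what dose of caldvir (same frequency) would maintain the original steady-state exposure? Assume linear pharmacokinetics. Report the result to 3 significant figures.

The CYP2C9 pathway (37% of clearance) increases to 5.8× activity: 0.37 × 5.8 = 2.146.
The remaining 63% of clearance is unaffected.
New clearance relative to baseline: 2.146 + 0.63 = 2.776.
Css,avg = (dose rate)/CL, so holding Css fixed requires dose ∝ CL: 300 × 2.776 = 833 μg.

833 μg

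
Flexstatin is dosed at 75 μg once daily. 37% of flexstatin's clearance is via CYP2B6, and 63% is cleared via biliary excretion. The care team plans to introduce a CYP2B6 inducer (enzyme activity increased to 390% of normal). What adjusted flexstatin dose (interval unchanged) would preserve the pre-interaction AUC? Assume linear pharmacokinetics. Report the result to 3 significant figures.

The CYP2B6 pathway (37% of clearance) increases to 3.9× activity: 0.37 × 3.9 = 1.443.
The remaining 63% of clearance is unaffected.
CL_new/CL_old = 1.443 + 0.63 = 2.073.
Exposure is unchanged when dose changes in proportion to clearance. New dose = 75 μg × 2.073 = 155 μg.

155 μg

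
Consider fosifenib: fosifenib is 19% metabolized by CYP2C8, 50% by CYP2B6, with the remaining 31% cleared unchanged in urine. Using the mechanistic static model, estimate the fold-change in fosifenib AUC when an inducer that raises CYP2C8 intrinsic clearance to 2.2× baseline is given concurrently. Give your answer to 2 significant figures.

0.81

CYP2C8: 0.19 × 2.2 = 0.418
CYP2B6: 0.5 (unchanged)
Other: 0.31 (unchanged)
CL_new/CL_old = 0.418 + 0.5 + 0.31 = 1.228.
AUC is inversely proportional to clearance, so the fold-change is 1 / 1.228 = 0.81.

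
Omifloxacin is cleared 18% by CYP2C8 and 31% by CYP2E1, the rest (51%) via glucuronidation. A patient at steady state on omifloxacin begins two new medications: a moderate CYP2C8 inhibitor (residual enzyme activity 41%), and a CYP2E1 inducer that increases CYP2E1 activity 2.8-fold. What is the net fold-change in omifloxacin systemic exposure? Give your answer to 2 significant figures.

0.69

CYP2C8: 0.18 × 0.41 = 0.0738
CYP2E1: 0.31 × 2.8 = 0.868
Other: 0.51 (unchanged)
Relative clearance = 0.0738 + 0.868 + 0.51 = 1.4518.
Net systemic exposure ratio = 1 / 1.4518 = 0.69.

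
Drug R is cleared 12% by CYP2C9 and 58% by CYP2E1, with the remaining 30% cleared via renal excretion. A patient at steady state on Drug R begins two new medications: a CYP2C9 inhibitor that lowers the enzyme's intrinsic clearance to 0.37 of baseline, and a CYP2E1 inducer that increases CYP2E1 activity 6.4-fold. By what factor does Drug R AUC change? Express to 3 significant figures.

CYP2C9: 0.12 × 0.37 = 0.0444
CYP2E1: 0.58 × 6.4 = 3.712
Other: 0.3 (unchanged)
Relative clearance = 0.0444 + 3.712 + 0.3 = 4.0564.
AUC ∝ 1/CL: fold-change = 1 / 4.0564 = 0.247.

0.247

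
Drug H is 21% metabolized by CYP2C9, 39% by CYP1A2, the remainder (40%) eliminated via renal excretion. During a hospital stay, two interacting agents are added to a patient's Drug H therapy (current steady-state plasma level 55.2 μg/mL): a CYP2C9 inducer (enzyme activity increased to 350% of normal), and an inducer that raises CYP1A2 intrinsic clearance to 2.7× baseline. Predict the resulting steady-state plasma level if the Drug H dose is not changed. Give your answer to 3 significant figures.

25.2 μg/mL

CYP2C9: 0.21 × 3.5 = 0.735
CYP1A2: 0.39 × 2.7 = 1.053
Other: 0.4 (unchanged)
New clearance relative to baseline: 0.735 + 1.053 + 0.4 = 2.188.
Steady-state plasma level ∝ 1/CL: new value = 55.2 / 2.188 = 25.2 μg/mL.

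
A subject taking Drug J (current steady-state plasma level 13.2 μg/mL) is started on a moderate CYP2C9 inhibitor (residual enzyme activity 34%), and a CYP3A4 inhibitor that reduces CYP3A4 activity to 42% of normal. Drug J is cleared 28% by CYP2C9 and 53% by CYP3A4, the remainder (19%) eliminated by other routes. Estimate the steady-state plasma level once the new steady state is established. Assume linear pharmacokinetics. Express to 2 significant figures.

CYP2C9: 0.28 × 0.34 = 0.0952
CYP3A4: 0.53 × 0.42 = 0.2226
Other: 0.19 (unchanged)
CL_new/CL_old = 0.0952 + 0.2226 + 0.19 = 0.5078.
New steady-state plasma level = 13.2 / 0.5078 = 26 μg/mL (concentration scales inversely with clearance).

26 μg/mL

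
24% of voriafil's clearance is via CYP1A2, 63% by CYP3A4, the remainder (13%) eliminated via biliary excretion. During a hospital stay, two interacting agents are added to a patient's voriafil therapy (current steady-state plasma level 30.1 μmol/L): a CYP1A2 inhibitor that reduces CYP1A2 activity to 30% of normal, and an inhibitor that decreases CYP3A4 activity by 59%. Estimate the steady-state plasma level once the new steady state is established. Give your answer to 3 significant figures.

The CYP1A2 pathway (24% of clearance) falls to 0.3× activity: 0.24 × 0.3 = 0.072.
The CYP3A4 pathway (63% of clearance) drops to 0.41× activity: 0.63 × 0.41 = 0.2583.
Non-CYP routes (13%) are unchanged.
CL_new/CL_old = 0.072 + 0.2583 + 0.13 = 0.4603.
New steady-state plasma level = 30.1 / 0.4603 = 65.4 μmol/L (concentration scales inversely with clearance).

65.4 μmol/L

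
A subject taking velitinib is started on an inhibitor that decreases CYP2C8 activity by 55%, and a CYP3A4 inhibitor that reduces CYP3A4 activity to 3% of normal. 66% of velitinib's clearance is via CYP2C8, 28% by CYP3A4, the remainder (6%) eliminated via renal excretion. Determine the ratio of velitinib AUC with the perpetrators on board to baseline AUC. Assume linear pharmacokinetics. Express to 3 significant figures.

The CYP2C8 pathway (66% of clearance) drops to 0.45× activity: 0.66 × 0.45 = 0.297.
The CYP3A4 pathway (28% of clearance) falls to 0.03× activity: 0.28 × 0.03 = 0.0084.
Non-CYP routes (6%) are unchanged.
New clearance relative to baseline: 0.297 + 0.0084 + 0.06 = 0.3654.
Because AUC varies inversely with clearance, the combined effect is 1 / 0.3654 = 2.74.

2.74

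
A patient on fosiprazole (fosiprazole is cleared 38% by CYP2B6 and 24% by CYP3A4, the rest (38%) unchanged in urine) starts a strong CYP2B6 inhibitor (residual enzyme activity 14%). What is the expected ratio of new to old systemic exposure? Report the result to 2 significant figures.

1.5

The CYP2B6 pathway (38% of clearance) falls to 0.14× activity: 0.38 × 0.14 = 0.0532.
CYP3A4 (24%) and the residual 38% are unaffected.
New clearance relative to baseline: 0.0532 + 0.24 + 0.38 = 0.6732.
Systemic exposure ratio = CL_old/CL_new = 1 / 0.6732 = 1.5.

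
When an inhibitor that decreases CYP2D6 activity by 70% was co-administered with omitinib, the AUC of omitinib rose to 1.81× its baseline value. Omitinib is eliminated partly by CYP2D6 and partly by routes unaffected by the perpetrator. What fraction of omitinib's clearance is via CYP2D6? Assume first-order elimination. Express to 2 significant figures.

Write x for the fraction cleared via CYP2D6. The observed AUC change means clearance fell to 1/1.81 = 0.5525 of baseline.
Setting x·0.3 + (1 − x) = 0.5525 and solving: x = (0.5525 − 1)/(0.3 − 1) = 0.64.

0.64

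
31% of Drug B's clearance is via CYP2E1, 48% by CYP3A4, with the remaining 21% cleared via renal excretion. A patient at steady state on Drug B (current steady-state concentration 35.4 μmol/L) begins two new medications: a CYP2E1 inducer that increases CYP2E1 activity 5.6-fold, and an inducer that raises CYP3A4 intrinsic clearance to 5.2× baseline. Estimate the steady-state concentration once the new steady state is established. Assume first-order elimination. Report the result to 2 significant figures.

8.0 μmol/L

The CYP2E1 pathway (31% of clearance) increases to 5.6× activity: 0.31 × 5.6 = 1.736.
The CYP3A4 pathway (48% of clearance) increases to 5.2× activity: 0.48 × 5.2 = 2.496.
Non-CYP routes (21%) are unchanged.
New clearance relative to baseline: 1.736 + 2.496 + 0.21 = 4.442.
Steady-state concentration ∝ 1/CL: new value = 35.4 / 4.442 = 8.0 μmol/L.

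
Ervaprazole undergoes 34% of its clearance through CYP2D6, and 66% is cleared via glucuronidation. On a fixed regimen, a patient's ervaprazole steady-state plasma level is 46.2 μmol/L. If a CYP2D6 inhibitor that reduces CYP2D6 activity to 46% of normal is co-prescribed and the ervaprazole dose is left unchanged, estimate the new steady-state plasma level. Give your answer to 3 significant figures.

56.6 μmol/L

The CYP2D6 pathway (34% of clearance) falls to 0.46× activity: 0.34 × 0.46 = 0.1564.
The remaining 66% of clearance is unaffected.
CL_new/CL_old = 0.1564 + 0.66 = 0.8164.
Steady-state plasma level ∝ 1/CL, so new value = 46.2 / 0.8164 = 56.6 μmol/L.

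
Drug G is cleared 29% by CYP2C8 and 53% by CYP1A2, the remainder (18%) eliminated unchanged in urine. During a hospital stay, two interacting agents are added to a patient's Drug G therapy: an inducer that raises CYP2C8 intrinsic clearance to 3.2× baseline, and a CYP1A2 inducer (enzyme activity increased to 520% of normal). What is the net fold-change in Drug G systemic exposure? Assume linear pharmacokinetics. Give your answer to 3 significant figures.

The CYP2C8 pathway (29% of clearance) is boosted to 3.2× activity: 0.29 × 3.2 = 0.928.
The CYP1A2 pathway (53% of clearance) increases to 5.2× activity: 0.53 × 5.2 = 2.756.
The remaining 18% of clearance is unaffected.
CL_new/CL_old = 0.928 + 2.756 + 0.18 = 3.864.
Because systemic exposure varies inversely with clearance, the combined effect is 1 / 3.864 = 0.259.

0.259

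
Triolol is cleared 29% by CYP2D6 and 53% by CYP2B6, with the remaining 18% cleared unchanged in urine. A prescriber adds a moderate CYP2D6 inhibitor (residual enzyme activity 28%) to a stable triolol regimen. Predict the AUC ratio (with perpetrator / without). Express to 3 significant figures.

The CYP2D6 pathway (29% of clearance) falls to 0.28× activity: 0.29 × 0.28 = 0.0812.
CYP2B6 (53%) and the residual 18% are unaffected.
Relative clearance = 0.0812 + 0.53 + 0.18 = 0.7912.
AUC is inversely proportional to clearance, so the fold-change is 1 / 0.7912 = 1.26.

1.26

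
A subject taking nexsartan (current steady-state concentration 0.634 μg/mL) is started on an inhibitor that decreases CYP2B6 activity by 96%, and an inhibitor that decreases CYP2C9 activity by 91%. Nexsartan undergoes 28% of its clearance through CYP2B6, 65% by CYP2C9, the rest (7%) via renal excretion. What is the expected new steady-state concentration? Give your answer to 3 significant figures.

4.54 μg/mL

The CYP2B6 pathway (28% of clearance) drops to 0.04× activity: 0.28 × 0.04 = 0.0112.
The CYP2C9 pathway (65% of clearance) is reduced to 0.09× activity: 0.65 × 0.09 = 0.0585.
The remaining 7% of clearance is unaffected.
New clearance relative to baseline: 0.0112 + 0.0585 + 0.07 = 0.1397.
Steady-state concentration ∝ 1/CL: new value = 0.634 / 0.1397 = 4.54 μg/mL.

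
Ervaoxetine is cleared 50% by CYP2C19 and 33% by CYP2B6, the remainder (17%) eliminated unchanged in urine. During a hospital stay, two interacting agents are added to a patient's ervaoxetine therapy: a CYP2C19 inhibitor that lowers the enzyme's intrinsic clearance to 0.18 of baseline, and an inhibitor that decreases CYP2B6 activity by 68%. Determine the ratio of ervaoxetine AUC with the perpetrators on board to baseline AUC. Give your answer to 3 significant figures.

2.74

The CYP2C19 pathway (50% of clearance) drops to 0.18× activity: 0.5 × 0.18 = 0.09.
The CYP2B6 pathway (33% of clearance) falls to 0.32× activity: 0.33 × 0.32 = 0.1056.
Non-CYP routes (17%) are unchanged.
CL_new/CL_old = 0.09 + 0.1056 + 0.17 = 0.3656.
AUC ∝ 1/CL: fold-change = 1 / 0.3656 = 2.74.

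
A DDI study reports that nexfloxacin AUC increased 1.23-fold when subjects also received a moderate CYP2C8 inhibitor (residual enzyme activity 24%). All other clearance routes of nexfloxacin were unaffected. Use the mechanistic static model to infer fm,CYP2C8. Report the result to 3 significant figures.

0.246

CL'/CL = 1 / 1.23 = 0.813
0.24·fm + (1 − fm) = 0.813
fm = (0.813 − 1) / (0.24 − 1) = 0.246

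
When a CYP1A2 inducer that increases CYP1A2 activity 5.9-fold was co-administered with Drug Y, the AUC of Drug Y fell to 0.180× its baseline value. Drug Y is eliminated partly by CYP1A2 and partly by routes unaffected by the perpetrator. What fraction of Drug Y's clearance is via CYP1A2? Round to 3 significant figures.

Let x = fm,CYP1A2. Because AUC ∝ 1/CL, relative clearance rose to 1/0.180 = 5.556.
Setting x·5.9 + (1 − x) = 5.556 and solving: x = (5.556 − 1)/(5.9 − 1) = 0.930.

0.930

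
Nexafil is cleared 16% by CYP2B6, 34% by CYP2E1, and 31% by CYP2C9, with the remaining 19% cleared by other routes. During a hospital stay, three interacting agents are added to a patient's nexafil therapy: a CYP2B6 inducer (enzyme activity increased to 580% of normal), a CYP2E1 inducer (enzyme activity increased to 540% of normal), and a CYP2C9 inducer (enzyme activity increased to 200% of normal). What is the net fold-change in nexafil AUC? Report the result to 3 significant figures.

0.280

The CYP2B6 pathway (16% of clearance) increases to 5.8× activity: 0.16 × 5.8 = 0.928.
The CYP2E1 pathway (34% of clearance) rises to 5.4× activity: 0.34 × 5.4 = 1.836.
The CYP2C9 pathway (31% of clearance) rises to 2× activity: 0.31 × 2 = 0.62.
Non-CYP routes (19%) are unchanged.
Relative clearance = 0.928 + 1.836 + 0.62 + 0.19 = 3.574.
Because AUC varies inversely with clearance, the combined effect is 1 / 3.574 = 0.280.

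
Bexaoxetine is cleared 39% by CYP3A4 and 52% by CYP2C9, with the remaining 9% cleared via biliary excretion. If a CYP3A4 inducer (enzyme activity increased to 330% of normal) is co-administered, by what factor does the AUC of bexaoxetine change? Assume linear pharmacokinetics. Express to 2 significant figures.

0.53

CYP3A4: 0.39 × 3.3 = 1.287
CYP2C9: 0.52 (unchanged)
Other: 0.09 (unchanged)
CL_new/CL_old = 1.287 + 0.52 + 0.09 = 1.897.
AUC is inversely proportional to clearance, so the fold-change is 1 / 1.897 = 0.53.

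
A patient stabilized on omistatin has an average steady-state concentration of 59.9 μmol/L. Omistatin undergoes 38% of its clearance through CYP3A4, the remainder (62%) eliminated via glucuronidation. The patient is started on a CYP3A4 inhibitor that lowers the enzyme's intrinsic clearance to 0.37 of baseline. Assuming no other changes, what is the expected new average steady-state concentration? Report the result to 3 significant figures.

The CYP3A4 pathway (38% of clearance) falls to 0.37× activity: 0.38 × 0.37 = 0.1406.
Non-CYP routes (62%) are unchanged.
New clearance relative to baseline: 0.1406 + 0.62 = 0.7606.
New average steady-state concentration = baseline ÷ relative clearance = 59.9 / 0.7606 = 78.8 μmol/L.

78.8 μmol/L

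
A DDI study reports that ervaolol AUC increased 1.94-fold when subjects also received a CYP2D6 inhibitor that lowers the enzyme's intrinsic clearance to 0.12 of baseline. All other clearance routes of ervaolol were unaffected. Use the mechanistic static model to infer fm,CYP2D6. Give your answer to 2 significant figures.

0.55

CL'/CL = 1 / 1.94 = 0.5155
0.12·fm + (1 − fm) = 0.5155
fm = (0.5155 − 1) / (0.12 − 1) = 0.55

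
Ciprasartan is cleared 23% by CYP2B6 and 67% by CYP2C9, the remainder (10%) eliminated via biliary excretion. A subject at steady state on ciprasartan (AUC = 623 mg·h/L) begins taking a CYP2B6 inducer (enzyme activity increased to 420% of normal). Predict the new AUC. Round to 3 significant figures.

359 mg·h/L

CYP2B6: 0.23 × 4.2 = 0.966
CYP2C9: 0.67 (unchanged)
Other: 0.1 (unchanged)
Relative clearance = 0.966 + 0.67 + 0.1 = 1.736.
New AUC = baseline ÷ relative clearance = 623 / 1.736 = 359 mg·h/L.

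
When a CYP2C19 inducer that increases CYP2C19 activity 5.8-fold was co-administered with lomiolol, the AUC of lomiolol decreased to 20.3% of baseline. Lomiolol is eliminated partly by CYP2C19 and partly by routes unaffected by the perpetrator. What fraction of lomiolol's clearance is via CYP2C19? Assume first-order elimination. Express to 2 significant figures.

CL'/CL = 1 / 0.203 = 4.926
5.8·fm + (1 − fm) = 4.926
fm = (4.926 − 1) / (5.8 − 1) = 0.82

0.82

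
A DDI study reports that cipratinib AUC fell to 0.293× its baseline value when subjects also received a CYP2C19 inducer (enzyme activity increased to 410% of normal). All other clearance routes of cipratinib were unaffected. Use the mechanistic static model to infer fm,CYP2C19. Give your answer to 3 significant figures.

0.778

Let fm be the CYP2C19 fraction. New clearance relative to baseline = fm × 4.1 + (1 − fm).
AUC ratio = 1 / (new CL fraction), so new CL fraction = 1 / 0.293 = 3.413.
fm × 4.1 + 1 − fm = 3.413  ⇒  fm × (4.1 − 1) = 2.413  ⇒  fm = 0.778.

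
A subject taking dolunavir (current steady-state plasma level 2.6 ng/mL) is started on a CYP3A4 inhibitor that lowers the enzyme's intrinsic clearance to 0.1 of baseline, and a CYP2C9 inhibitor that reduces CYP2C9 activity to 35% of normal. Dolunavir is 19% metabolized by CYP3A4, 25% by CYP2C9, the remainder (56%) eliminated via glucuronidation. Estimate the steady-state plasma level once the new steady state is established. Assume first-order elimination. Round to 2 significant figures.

The CYP3A4 pathway (19% of clearance) is reduced to 0.1× activity: 0.19 × 0.1 = 0.019.
The CYP2C9 pathway (25% of clearance) is reduced to 0.35× activity: 0.25 × 0.35 = 0.0875.
The remaining 56% of clearance is unaffected.
Relative clearance = 0.019 + 0.0875 + 0.56 = 0.6665.
New steady-state plasma level = 2.6 / 0.6665 = 3.9 ng/mL (concentration scales inversely with clearance).

3.9 ng/mL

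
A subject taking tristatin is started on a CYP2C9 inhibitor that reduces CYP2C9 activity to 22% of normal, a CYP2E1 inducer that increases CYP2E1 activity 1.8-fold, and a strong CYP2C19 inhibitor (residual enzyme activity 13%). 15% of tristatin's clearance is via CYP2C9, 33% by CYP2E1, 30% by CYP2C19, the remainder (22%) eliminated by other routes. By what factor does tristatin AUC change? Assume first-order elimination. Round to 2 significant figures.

1.1

CYP2C9: 0.15 × 0.22 = 0.033
CYP2E1: 0.33 × 1.8 = 0.594
CYP2C19: 0.3 × 0.13 = 0.039
Other: 0.22 (unchanged)
Relative clearance = 0.033 + 0.594 + 0.039 + 0.22 = 0.886.
Because AUC varies inversely with clearance, the combined effect is 1 / 0.886 = 1.1.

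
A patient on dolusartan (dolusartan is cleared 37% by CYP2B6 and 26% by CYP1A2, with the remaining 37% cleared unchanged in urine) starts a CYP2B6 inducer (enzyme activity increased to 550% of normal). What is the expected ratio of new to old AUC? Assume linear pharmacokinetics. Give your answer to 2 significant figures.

0.38

The CYP2B6 pathway (37% of clearance) is boosted to 5.5× activity: 0.37 × 5.5 = 2.035.
CYP1A2 (26%) and the residual 37% are unaffected.
New clearance relative to baseline: 2.035 + 0.26 + 0.37 = 2.665.
Since AUC ∝ 1/CL, the ratio is 1 / 2.665 = 0.38.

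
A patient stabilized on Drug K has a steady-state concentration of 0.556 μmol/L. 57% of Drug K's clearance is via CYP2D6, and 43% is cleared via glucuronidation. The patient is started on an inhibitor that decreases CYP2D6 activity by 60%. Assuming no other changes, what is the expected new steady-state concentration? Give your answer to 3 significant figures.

The CYP2D6 pathway (57% of clearance) drops to 0.4× activity: 0.57 × 0.4 = 0.228.
The remaining 43% of clearance is unaffected.
Relative clearance = 0.228 + 0.43 = 0.658.
With dosing unchanged, steady-state concentration scales as 1/CL: 0.556 / 0.658 = 0.845 μmol/L.

0.845 μmol/L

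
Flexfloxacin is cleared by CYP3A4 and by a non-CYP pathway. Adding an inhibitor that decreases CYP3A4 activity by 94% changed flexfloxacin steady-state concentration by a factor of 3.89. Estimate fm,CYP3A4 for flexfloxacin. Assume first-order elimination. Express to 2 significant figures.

Write x for the fraction cleared via CYP3A4. The observed steady-state concentration change means clearance fell to 1/3.89 = 0.2571 of baseline.
Setting x·0.06 + (1 − x) = 0.2571 and solving: x = (0.2571 − 1)/(0.06 − 1) = 0.79.

0.79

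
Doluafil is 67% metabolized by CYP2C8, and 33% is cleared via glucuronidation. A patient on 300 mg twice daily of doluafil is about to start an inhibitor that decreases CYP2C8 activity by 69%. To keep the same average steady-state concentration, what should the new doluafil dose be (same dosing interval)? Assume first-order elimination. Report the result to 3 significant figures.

The CYP2C8 pathway (67% of clearance) drops to 0.31× activity: 0.67 × 0.31 = 0.2077.
Non-CYP routes (33%) are unchanged.
New clearance relative to baseline: 0.2077 + 0.33 = 0.5377.
To maintain the same steady-state level, dose must scale with clearance: new dose = 300 × 0.5377 = 161 mg.

161 mg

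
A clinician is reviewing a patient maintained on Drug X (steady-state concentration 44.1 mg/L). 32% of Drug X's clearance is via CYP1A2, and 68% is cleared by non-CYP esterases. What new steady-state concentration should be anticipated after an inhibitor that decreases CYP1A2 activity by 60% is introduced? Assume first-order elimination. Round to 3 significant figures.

The CYP1A2 pathway (32% of clearance) drops to 0.4× activity: 0.32 × 0.4 = 0.128.
The remaining 68% of clearance is unaffected.
Relative clearance = 0.128 + 0.68 = 0.808.
With dosing unchanged, steady-state concentration scales as 1/CL: 44.1 / 0.808 = 54.6 mg/L.

54.6 mg/L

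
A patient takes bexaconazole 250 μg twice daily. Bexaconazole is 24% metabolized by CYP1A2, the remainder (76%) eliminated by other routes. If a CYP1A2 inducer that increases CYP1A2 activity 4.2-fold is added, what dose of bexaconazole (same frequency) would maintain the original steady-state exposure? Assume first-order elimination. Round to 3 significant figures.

The CYP1A2 pathway (24% of clearance) rises to 4.2× activity: 0.24 × 4.2 = 1.008.
Non-CYP routes (76%) are unchanged.
Relative clearance = 1.008 + 0.76 = 1.768.
Css,avg = (dose rate)/CL, so holding Css fixed requires dose ∝ CL: 250 × 1.768 = 442 μg.

442 μg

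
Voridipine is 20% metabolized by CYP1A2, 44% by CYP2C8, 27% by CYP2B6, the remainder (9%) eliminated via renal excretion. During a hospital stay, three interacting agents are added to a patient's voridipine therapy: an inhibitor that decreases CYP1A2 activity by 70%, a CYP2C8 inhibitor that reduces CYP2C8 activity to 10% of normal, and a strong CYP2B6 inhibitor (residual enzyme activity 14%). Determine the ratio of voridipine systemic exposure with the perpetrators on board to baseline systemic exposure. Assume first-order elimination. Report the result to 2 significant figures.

4.3

CYP1A2: 0.2 × 0.3 = 0.06
CYP2C8: 0.44 × 0.1 = 0.044
CYP2B6: 0.27 × 0.14 = 0.0378
Other: 0.09 (unchanged)
CL_new/CL_old = 0.06 + 0.044 + 0.0378 + 0.09 = 0.2318.
Systemic exposure ∝ 1/CL: fold-change = 1 / 0.2318 = 4.3.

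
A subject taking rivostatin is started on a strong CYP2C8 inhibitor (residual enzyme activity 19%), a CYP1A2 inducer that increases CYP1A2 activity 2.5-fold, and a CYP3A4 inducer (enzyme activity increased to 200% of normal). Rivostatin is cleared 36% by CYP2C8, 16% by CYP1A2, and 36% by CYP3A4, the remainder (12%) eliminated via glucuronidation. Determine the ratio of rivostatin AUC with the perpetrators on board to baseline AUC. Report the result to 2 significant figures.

The CYP2C8 pathway (36% of clearance) is reduced to 0.19× activity: 0.36 × 0.19 = 0.0684.
The CYP1A2 pathway (16% of clearance) rises to 2.5× activity: 0.16 × 2.5 = 0.4.
The CYP3A4 pathway (36% of clearance) increases to 2× activity: 0.36 × 2 = 0.72.
Non-CYP routes (12%) are unchanged.
CL_new/CL_old = 0.0684 + 0.4 + 0.72 + 0.12 = 1.3084.
Because AUC varies inversely with clearance, the combined effect is 1 / 1.3084 = 0.76.

0.76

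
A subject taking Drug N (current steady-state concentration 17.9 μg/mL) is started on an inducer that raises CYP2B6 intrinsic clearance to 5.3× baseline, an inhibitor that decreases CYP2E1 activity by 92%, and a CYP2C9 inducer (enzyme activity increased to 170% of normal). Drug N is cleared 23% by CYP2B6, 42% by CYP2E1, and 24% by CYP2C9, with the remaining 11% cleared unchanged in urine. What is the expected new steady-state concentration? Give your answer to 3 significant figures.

The CYP2B6 pathway (23% of clearance) is boosted to 5.3× activity: 0.23 × 5.3 = 1.219.
The CYP2E1 pathway (42% of clearance) is reduced to 0.08× activity: 0.42 × 0.08 = 0.0336.
The CYP2C9 pathway (24% of clearance) increases to 1.7× activity: 0.24 × 1.7 = 0.408.
Non-CYP routes (11%) are unchanged.
New clearance relative to baseline: 1.219 + 0.0336 + 0.408 + 0.11 = 1.7706.
Dividing the baseline by the relative clearance: 17.9 / 1.7706 = 10.1 μg/mL.

10.1 μg/mL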